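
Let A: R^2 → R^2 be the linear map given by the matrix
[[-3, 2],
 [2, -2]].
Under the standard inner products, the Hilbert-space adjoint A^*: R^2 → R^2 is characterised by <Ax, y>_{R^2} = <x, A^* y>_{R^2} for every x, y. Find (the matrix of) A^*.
A^* = A^T =
[[-3, 2],
 [2, -2]]

For real matrices with standard dot products, the defining identity <Ax, y> = <x, A^* y> gives (Ax)^T y = x^T (A^*) y, i.e. x^T A^T y = x^T (A^*) y. Since this holds for all x, y, we must have A^* = A^T. Therefore
A^* =
[[-3, 2],
 [2, -2]].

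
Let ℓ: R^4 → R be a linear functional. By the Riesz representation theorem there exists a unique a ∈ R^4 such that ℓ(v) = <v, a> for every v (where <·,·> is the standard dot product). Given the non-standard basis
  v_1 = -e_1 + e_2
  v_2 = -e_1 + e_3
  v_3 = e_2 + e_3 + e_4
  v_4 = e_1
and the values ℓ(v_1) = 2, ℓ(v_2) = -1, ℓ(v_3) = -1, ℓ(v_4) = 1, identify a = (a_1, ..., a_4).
a = (1, 3, 0, -4)

Write a = (a_1, ..., a_4) in the standard basis. For each basis vector v_i, ℓ(v_i) = <v_i, a> is a linear equation in the a_j's. Collect the n equations into a matrix system V a = ℓ, where row i of V is v_i (expressed in the standard basis). Since V is invertible (lower-triangular with 1s on the diagonal, up to permutation), solve by back-substitution:
  V =
[[-1, 1, 0, 0],
 [-1, 0, 1, 0],
 [0, 1, 1, 1],
 [1, 0, 0, 0]]
  V a = (2, -1, -1, 1)
Solving gives a = (1, 3, 0, -4).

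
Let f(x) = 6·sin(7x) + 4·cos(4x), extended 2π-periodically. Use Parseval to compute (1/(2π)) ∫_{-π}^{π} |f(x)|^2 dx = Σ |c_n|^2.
Σ |c_n|^2 = 26

Expand |f|^2 and use orthogonality of {sin(nx), cos(mx)} on [-π, π]:
  ∫_{-π}^{π} sin(nx)^2 dx = π, ∫ cos(mx)^2 dx = π, and cross terms integrate to 0.
So ∫_{-π}^{π} f(x)^2 dx = 6^2 · π + 4^2 · π = (36 + 16)π.
Divide by 2π: (36 + 16)/2 = 26.
By Parseval, this equals Σ |c_n|^2.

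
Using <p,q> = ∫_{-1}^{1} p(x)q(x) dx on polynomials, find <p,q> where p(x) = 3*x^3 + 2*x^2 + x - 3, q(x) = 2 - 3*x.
<p,q> = -224/15

Expand the product: p(x)·q(x) = -9*x^4 + x^2 + 11*x - 6.
∫_{-1}^{1} of each monomial x^k gives [2/(k+1) if k even, 0 if k odd]. Integrating term-by-term (or equivalently evaluating the antiderivative F(x) = -9*x^5/5 + x^3/3 + 11*x^2/2 - 6*x at the endpoints):
  F(1) − F(−1) = -59/30 − (389/30) = -224/15.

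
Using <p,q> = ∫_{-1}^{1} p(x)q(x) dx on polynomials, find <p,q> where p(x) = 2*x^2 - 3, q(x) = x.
<p,q> = 0

Expand the product: p(x)·q(x) = 2*x^3 - 3*x.
∫_{-1}^{1} of each monomial x^k gives [2/(k+1) if k even, 0 if k odd]. Integrating term-by-term (or equivalently evaluating the antiderivative F(x) = x^4/2 - 3*x^2/2 at the endpoints):
  F(1) − F(−1) = -1 − (-1) = 0.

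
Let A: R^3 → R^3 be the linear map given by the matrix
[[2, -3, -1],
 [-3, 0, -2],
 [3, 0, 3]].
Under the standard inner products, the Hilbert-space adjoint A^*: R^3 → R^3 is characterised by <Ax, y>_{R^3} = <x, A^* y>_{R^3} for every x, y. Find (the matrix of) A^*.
A^* = A^T =
[[2, -3, 3],
 [-3, 0, 0],
 [-1, -2, 3]]

For real matrices with standard dot products, the defining identity <Ax, y> = <x, A^* y> gives (Ax)^T y = x^T (A^*) y, i.e. x^T A^T y = x^T (A^*) y. Since this holds for all x, y, we must have A^* = A^T. Therefore
A^* =
[[2, -3, 3],
 [-3, 0, 0],
 [-1, -2, 3]].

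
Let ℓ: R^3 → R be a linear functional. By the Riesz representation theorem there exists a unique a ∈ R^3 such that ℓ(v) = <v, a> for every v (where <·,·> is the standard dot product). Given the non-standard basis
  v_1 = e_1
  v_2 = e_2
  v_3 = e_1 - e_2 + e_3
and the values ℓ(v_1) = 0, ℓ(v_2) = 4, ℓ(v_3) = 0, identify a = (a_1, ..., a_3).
a = (0, 4, 4)

Write a = (a_1, ..., a_3) in the standard basis. For each basis vector v_i, ℓ(v_i) = <v_i, a> is a linear equation in the a_j's. Collect the n equations into a matrix system V a = ℓ, where row i of V is v_i (expressed in the standard basis). Since V is invertible (lower-triangular with 1s on the diagonal, up to permutation), solve by back-substitution:
  V =
[[1, 0, 0],
 [0, 1, 0],
 [1, -1, 1]]
  V a = (0, 4, 0)
Solving gives a = (0, 4, 4).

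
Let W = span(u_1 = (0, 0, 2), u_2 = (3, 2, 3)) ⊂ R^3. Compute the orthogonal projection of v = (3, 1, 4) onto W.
proj_W(v) = (33/13, 22/13, 4)

Set up U = [u_1 | ... | u_2] ∈ R^(3×2). The projector onto W = col(U) is P = U (U^T U)^(-1) U^T.
Compute U^T U =
  [4, 6]
  [6, 22],
and U^T v = (8, 23).
Solve U^T U · c = U^T v for the coefficients: c = (19/26, 11/13). The projection is proj_W(v) = U c.
Check: (v - proj_W(v)) · u_1 = 0  (should be 0).
Check: (v - proj_W(v)) · u_2 = 0  (should be 0).
Result: proj_W(v) = (33/13, 22/13, 4).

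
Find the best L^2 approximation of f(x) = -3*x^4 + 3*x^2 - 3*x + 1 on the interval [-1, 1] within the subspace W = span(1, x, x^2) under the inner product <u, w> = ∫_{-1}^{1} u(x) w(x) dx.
g(x) = 3*x^2/7 - 3*x + 44/35

The best approximation g ∈ W is the orthogonal projection of f onto W. Writing g = a_0 + a_1 x + a_2 x^2, the coefficients solve the normal equations G · a = b where
  G_{ij} = <φ_i, φ_j> and b_i = <f, φ_i>, with φ_0 = 1, φ_1 = x, φ_2 = x^2.
G =
  [2, 0, 2/3]
  [0, 2/3, 0]
  [2/3, 0, 2/5],
b = (14/5, -2, 106/105).
Solving gives a_0 = 44/35, a_1 = -3, a_2 = 3/7, so
  g(x) = 3*x^2/7 - 3*x + 44/35.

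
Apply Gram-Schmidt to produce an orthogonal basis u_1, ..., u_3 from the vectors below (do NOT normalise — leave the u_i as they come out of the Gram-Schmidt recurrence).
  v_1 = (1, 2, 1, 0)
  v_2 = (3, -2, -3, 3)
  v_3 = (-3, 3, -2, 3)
Orthogonal basis:
  u_1 = (1, 2, 1, 0)
  u_2 = (11/3, -2/3, -7/3, 3)
  u_3 = (-553/170, 228/85, -359/170, 249/85)

Apply the Gram-Schmidt recurrence
  u_1 = v_1
  u_i = v_i − Σ_{j<i} ((v_i · u_j) / (u_j · u_j)) · u_j.

Step by step this gives:
  u_1 = (1, 2, 1, 0)
  u_2 = (11/3, -2/3, -7/3, 3)
  u_3 = (-553/170, 228/85, -359/170, 249/85)

Orthogonality check:
  u_2 · u_1 = 0 (should be 0)
  u_3 · u_1 = 0 (should be 0)
  u_3 · u_2 = 0 (should be 0)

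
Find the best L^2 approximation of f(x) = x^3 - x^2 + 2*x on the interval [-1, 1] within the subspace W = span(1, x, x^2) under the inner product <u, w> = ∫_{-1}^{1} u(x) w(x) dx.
g(x) = -x^2 + 13*x/5

The best approximation g ∈ W is the orthogonal projection of f onto W. Writing g = a_0 + a_1 x + a_2 x^2, the coefficients solve the normal equations G · a = b where
  G_{ij} = <φ_i, φ_j> and b_i = <f, φ_i>, with φ_0 = 1, φ_1 = x, φ_2 = x^2.
G =
  [2, 0, 2/3]
  [0, 2/3, 0]
  [2/3, 0, 2/5],
b = (-2/3, 26/15, -2/5).
Solving gives a_0 = 0, a_1 = 13/5, a_2 = -1, so
  g(x) = -x^2 + 13*x/5.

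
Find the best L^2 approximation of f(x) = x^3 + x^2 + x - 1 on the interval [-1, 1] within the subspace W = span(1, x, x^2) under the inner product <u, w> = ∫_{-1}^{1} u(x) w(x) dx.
g(x) = x^2 + 8*x/5 - 1

The best approximation g ∈ W is the orthogonal projection of f onto W. Writing g = a_0 + a_1 x + a_2 x^2, the coefficients solve the normal equations G · a = b where
  G_{ij} = <φ_i, φ_j> and b_i = <f, φ_i>, with φ_0 = 1, φ_1 = x, φ_2 = x^2.
G =
  [2, 0, 2/3]
  [0, 2/3, 0]
  [2/3, 0, 2/5],
b = (-4/3, 16/15, -4/15).
Solving gives a_0 = -1, a_1 = 8/5, a_2 = 1, so
  g(x) = x^2 + 8*x/5 - 1.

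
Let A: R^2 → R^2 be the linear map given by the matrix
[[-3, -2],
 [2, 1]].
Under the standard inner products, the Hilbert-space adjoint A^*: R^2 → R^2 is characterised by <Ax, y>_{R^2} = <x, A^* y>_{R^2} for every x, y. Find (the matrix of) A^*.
A^* = A^T =
[[-3, 2],
 [-2, 1]]

For real matrices with standard dot products, the defining identity <Ax, y> = <x, A^* y> gives (Ax)^T y = x^T (A^*) y, i.e. x^T A^T y = x^T (A^*) y. Since this holds for all x, y, we must have A^* = A^T. Therefore
A^* =
[[-3, 2],
 [-2, 1]].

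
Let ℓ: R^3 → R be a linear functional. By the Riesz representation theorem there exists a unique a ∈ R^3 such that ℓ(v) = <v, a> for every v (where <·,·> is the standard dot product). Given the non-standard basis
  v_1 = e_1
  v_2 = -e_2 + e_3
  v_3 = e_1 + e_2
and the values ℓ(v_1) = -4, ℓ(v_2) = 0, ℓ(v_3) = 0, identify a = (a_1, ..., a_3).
a = (-4, 4, 4)

Write a = (a_1, ..., a_3) in the standard basis. For each basis vector v_i, ℓ(v_i) = <v_i, a> is a linear equation in the a_j's. Collect the n equations into a matrix system V a = ℓ, where row i of V is v_i (expressed in the standard basis). Since V is invertible (lower-triangular with 1s on the diagonal, up to permutation), solve by back-substitution:
  V =
[[1, 0, 0],
 [0, -1, 1],
 [1, 1, 0]]
  V a = (-4, 0, 0)
Solving gives a = (-4, 4, 4).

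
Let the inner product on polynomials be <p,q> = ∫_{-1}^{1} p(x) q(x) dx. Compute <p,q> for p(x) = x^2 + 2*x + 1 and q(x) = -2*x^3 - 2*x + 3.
<p,q> = 56/15

Expand the product: p(x)·q(x) = -2*x^5 - 4*x^4 - 4*x^3 - x^2 + 4*x + 3.
∫_{-1}^{1} of each monomial x^k gives [2/(k+1) if k even, 0 if k odd]. Integrating term-by-term (or equivalently evaluating the antiderivative F(x) = -x^6/3 - 4*x^5/5 - x^4 - x^3/3 + 2*x^2 + 3*x at the endpoints):
  F(1) − F(−1) = 38/15 − (-6/5) = 56/15.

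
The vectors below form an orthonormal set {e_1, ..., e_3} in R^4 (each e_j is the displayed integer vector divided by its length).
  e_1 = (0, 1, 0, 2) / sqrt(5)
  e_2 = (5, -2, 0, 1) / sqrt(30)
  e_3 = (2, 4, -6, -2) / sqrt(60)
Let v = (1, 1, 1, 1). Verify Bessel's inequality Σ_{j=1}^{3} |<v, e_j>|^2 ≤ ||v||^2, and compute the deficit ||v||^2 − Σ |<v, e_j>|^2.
Σ |<v, e_j>|^2 = 12/5; ||v||^2 = 4; deficit = 8/5

Write each e_j = u_j / sqrt(<u_j, u_j>) where u_j is the displayed integer vector. Then <v, e_j> = <v, u_j> / sqrt(<u_j, u_j>), so |<v, e_j>|^2 = <v, u_j>^2 / <u_j, u_j>.
Coefficients: <v, e_1> = 3/sqrt(5), <v, e_2> = 4/sqrt(30), <v, e_3> = -2/sqrt(60).
Square and sum: Σ |<v, e_j>|^2 = 12/5.
Compute ||v||^2 = v·v = 4.
Deficit = 4 − 12/5 = 8/5 ≥ 0, confirming Bessel's inequality. (The deficit equals ||v − Σ <v,e_j> e_j||^2, the squared distance from v to span{e_j}.)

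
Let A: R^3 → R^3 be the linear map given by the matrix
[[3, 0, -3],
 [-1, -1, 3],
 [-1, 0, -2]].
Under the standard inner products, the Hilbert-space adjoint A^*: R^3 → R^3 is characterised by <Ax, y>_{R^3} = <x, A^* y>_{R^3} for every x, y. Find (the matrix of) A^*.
A^* = A^T =
[[3, -1, -1],
 [0, -1, 0],
 [-3, 3, -2]]

For real matrices with standard dot products, the defining identity <Ax, y> = <x, A^* y> gives (Ax)^T y = x^T (A^*) y, i.e. x^T A^T y = x^T (A^*) y. Since this holds for all x, y, we must have A^* = A^T. Therefore
A^* =
[[3, -1, -1],
 [0, -1, 0],
 [-3, 3, -2]].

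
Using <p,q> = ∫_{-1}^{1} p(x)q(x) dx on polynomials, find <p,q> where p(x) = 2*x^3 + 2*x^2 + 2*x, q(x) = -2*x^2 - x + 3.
<p,q> = 4/15

Expand the product: p(x)·q(x) = -4*x^5 - 6*x^4 + 4*x^2 + 6*x.
∫_{-1}^{1} of each monomial x^k gives [2/(k+1) if k even, 0 if k odd]. Integrating term-by-term (or equivalently evaluating the antiderivative F(x) = -2*x^6/3 - 6*x^5/5 + 4*x^3/3 + 3*x^2 at the endpoints):
  F(1) − F(−1) = 37/15 − (11/5) = 4/15.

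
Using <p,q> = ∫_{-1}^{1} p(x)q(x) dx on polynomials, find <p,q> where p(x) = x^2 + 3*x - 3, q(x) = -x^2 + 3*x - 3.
<p,q> = 118/5

Expand the product: p(x)·q(x) = -x^4 + 9*x^2 - 18*x + 9.
∫_{-1}^{1} of each monomial x^k gives [2/(k+1) if k even, 0 if k odd]. Integrating term-by-term (or equivalently evaluating the antiderivative F(x) = -x^5/5 + 3*x^3 - 9*x^2 + 9*x at the endpoints):
  F(1) − F(−1) = 14/5 − (-104/5) = 118/5.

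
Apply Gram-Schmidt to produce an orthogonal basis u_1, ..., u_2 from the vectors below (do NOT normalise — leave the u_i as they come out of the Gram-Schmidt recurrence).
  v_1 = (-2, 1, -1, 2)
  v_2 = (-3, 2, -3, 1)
Orthogonal basis:
  u_1 = (-2, 1, -1, 2)
  u_2 = (-2/5, 7/10, -17/10, -8/5)

Apply the Gram-Schmidt recurrence
  u_1 = v_1
  u_i = v_i − Σ_{j<i} ((v_i · u_j) / (u_j · u_j)) · u_j.

Step by step this gives:
  u_1 = (-2, 1, -1, 2)
  u_2 = (-2/5, 7/10, -17/10, -8/5)

Orthogonality check:
  u_2 · u_1 = 0 (should be 0)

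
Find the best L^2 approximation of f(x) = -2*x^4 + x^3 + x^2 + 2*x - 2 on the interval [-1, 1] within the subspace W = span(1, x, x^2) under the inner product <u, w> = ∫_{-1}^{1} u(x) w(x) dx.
g(x) = -5*x^2/7 + 13*x/5 - 64/35

The best approximation g ∈ W is the orthogonal projection of f onto W. Writing g = a_0 + a_1 x + a_2 x^2, the coefficients solve the normal equations G · a = b where
  G_{ij} = <φ_i, φ_j> and b_i = <f, φ_i>, with φ_0 = 1, φ_1 = x, φ_2 = x^2.
G =
  [2, 0, 2/3]
  [0, 2/3, 0]
  [2/3, 0, 2/5],
b = (-62/15, 26/15, -158/105).
Solving gives a_0 = -64/35, a_1 = 13/5, a_2 = -5/7, so
  g(x) = -5*x^2/7 + 13*x/5 - 64/35.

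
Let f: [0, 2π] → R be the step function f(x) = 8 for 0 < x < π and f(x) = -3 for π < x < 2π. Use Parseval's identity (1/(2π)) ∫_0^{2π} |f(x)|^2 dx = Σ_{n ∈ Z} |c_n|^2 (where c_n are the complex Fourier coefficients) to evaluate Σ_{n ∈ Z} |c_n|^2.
Σ |c_n|^2 = 73/2

Parseval equates the L^2 energy of f (normalised by 1/(2π)) with the ℓ^2 sum of its Fourier coefficients: (1/(2π)) ∫_0^{2π} |f|^2 = Σ |c_n|^2.
Compute the left side: (1/(2π)) [∫_0^π 8^2 dx + ∫_π^{2π} (-3)^2 dx] = (1/(2π)) · (64π + 9π) = (64 + 9)/2 = 73/2.
So Σ_{n ∈ Z} |c_n|^2 = 73/2.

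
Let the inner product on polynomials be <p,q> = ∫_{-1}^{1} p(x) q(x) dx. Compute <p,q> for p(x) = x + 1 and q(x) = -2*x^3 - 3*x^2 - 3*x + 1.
<p,q> = -14/5

Expand the product: p(x)·q(x) = -2*x^4 - 5*x^3 - 6*x^2 - 2*x + 1.
∫_{-1}^{1} of each monomial x^k gives [2/(k+1) if k even, 0 if k odd]. Integrating term-by-term (or equivalently evaluating the antiderivative F(x) = -2*x^5/5 - 5*x^4/4 - 2*x^3 - x^2 + x at the endpoints):
  F(1) − F(−1) = -73/20 − (-17/20) = -14/5.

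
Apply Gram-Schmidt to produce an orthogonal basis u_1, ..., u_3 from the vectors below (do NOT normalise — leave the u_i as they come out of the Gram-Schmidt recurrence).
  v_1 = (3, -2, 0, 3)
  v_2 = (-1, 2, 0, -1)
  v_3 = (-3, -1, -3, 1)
Orthogonal basis:
  u_1 = (3, -2, 0, 3)
  u_2 = (4/11, 12/11, 0, 4/11)
  u_3 = (-2, 0, -3, 2)

Apply the Gram-Schmidt recurrence
  u_1 = v_1
  u_i = v_i − Σ_{j<i} ((v_i · u_j) / (u_j · u_j)) · u_j.

Step by step this gives:
  u_1 = (3, -2, 0, 3)
  u_2 = (4/11, 12/11, 0, 4/11)
  u_3 = (-2, 0, -3, 2)

Orthogonality check:
  u_2 · u_1 = 0 (should be 0)
  u_3 · u_1 = 0 (should be 0)
  u_3 · u_2 = 0 (should be 0)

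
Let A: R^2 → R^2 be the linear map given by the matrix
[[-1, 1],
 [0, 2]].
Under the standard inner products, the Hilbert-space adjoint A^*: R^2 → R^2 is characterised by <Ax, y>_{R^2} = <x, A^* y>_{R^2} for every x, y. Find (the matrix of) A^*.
A^* = A^T =
[[-1, 0],
 [1, 2]]

For real matrices with standard dot products, the defining identity <Ax, y> = <x, A^* y> gives (Ax)^T y = x^T (A^*) y, i.e. x^T A^T y = x^T (A^*) y. Since this holds for all x, y, we must have A^* = A^T. Therefore
A^* =
[[-1, 0],
 [1, 2]].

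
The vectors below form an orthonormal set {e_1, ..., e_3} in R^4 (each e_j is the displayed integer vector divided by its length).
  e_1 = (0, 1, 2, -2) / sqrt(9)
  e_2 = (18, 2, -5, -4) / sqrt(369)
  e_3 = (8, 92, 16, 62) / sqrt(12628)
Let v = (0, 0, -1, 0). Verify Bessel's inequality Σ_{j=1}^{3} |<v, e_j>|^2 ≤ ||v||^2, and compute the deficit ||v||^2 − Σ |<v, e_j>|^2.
Σ |<v, e_j>|^2 = 41/77; ||v||^2 = 1; deficit = 36/77

Write each e_j = u_j / sqrt(<u_j, u_j>) where u_j is the displayed integer vector. Then <v, e_j> = <v, u_j> / sqrt(<u_j, u_j>), so |<v, e_j>|^2 = <v, u_j>^2 / <u_j, u_j>.
Coefficients: <v, e_1> = -2/sqrt(9), <v, e_2> = 5/sqrt(369), <v, e_3> = -16/sqrt(12628).
Square and sum: Σ |<v, e_j>|^2 = 41/77.
Compute ||v||^2 = v·v = 1.
Deficit = 1 − 41/77 = 36/77 ≥ 0, confirming Bessel's inequality. (The deficit equals ||v − Σ <v,e_j> e_j||^2, the squared distance from v to span{e_j}.)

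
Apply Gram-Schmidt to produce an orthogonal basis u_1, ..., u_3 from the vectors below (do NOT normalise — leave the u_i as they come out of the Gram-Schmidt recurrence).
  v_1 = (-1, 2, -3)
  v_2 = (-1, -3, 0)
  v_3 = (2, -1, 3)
Orthogonal basis:
  u_1 = (-1, 2, -3)
  u_2 = (-19/14, -16/7, -15/14)
  u_3 = (54/115, -18/115, -6/23)

Apply the Gram-Schmidt recurrence
  u_1 = v_1
  u_i = v_i − Σ_{j<i} ((v_i · u_j) / (u_j · u_j)) · u_j.

Step by step this gives:
  u_1 = (-1, 2, -3)
  u_2 = (-19/14, -16/7, -15/14)
  u_3 = (54/115, -18/115, -6/23)

Orthogonality check:
  u_2 · u_1 = 0 (should be 0)
  u_3 · u_1 = 0 (should be 0)
  u_3 · u_2 = 0 (should be 0)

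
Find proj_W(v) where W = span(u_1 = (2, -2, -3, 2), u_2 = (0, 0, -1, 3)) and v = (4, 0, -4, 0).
proj_W(v) = (328/129, -328/129, -132/43, 40/129)

Set up U = [u_1 | ... | u_2] ∈ R^(4×2). The projector onto W = col(U) is P = U (U^T U)^(-1) U^T.
Compute U^T U =
  [21, 9]
  [9, 10],
and U^T v = (20, 4).
Solve U^T U · c = U^T v for the coefficients: c = (164/129, -32/43). The projection is proj_W(v) = U c.
Check: (v - proj_W(v)) · u_1 = 0  (should be 0).
Check: (v - proj_W(v)) · u_2 = 0  (should be 0).
Result: proj_W(v) = (328/129, -328/129, -132/43, 40/129).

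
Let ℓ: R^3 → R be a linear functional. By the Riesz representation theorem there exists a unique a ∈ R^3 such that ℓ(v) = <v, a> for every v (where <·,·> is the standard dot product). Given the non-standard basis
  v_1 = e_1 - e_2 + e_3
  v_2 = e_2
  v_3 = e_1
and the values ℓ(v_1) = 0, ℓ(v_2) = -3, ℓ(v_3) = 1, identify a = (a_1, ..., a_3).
a = (1, -3, -4)

Write a = (a_1, ..., a_3) in the standard basis. For each basis vector v_i, ℓ(v_i) = <v_i, a> is a linear equation in the a_j's. Collect the n equations into a matrix system V a = ℓ, where row i of V is v_i (expressed in the standard basis). Since V is invertible (lower-triangular with 1s on the diagonal, up to permutation), solve by back-substitution:
  V =
[[1, -1, 1],
 [0, 1, 0],
 [1, 0, 0]]
  V a = (0, -3, 1)
Solving gives a = (1, -3, -4).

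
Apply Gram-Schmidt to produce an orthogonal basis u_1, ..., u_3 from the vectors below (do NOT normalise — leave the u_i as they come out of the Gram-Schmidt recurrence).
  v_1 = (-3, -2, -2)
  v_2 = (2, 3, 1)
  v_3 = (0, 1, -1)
Orthogonal basis:
  u_1 = (-3, -2, -2)
  u_2 = (-8/17, 23/17, -11/17)
  u_3 = (8/21, -2/21, -10/21)

Apply the Gram-Schmidt recurrence
  u_1 = v_1
  u_i = v_i − Σ_{j<i} ((v_i · u_j) / (u_j · u_j)) · u_j.

Step by step this gives:
  u_1 = (-3, -2, -2)
  u_2 = (-8/17, 23/17, -11/17)
  u_3 = (8/21, -2/21, -10/21)

Orthogonality check:
  u_2 · u_1 = 0 (should be 0)
  u_3 · u_1 = 0 (should be 0)
  u_3 · u_2 = 0 (should be 0)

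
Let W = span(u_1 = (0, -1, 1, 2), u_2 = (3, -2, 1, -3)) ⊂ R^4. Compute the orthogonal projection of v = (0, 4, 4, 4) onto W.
proj_W(v) = (-72/43, 8/129, 64/129, 488/129)

Set up U = [u_1 | ... | u_2] ∈ R^(4×2). The projector onto W = col(U) is P = U (U^T U)^(-1) U^T.
Compute U^T U =
  [6, -3]
  [-3, 23],
and U^T v = (8, -16).
Solve U^T U · c = U^T v for the coefficients: c = (136/129, -24/43). The projection is proj_W(v) = U c.
Check: (v - proj_W(v)) · u_1 = 0  (should be 0).
Check: (v - proj_W(v)) · u_2 = 0  (should be 0).
Result: proj_W(v) = (-72/43, 8/129, 64/129, 488/129).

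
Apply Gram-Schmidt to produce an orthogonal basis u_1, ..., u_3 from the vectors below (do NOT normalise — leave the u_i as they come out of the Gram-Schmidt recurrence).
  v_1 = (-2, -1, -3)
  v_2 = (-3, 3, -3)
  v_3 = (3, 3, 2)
Orthogonal basis:
  u_1 = (-2, -1, -3)
  u_2 = (-9/7, 27/7, -3/7)
  u_3 = (18/13, 9/26, -27/26)

Apply the Gram-Schmidt recurrence
  u_1 = v_1
  u_i = v_i − Σ_{j<i} ((v_i · u_j) / (u_j · u_j)) · u_j.

Step by step this gives:
  u_1 = (-2, -1, -3)
  u_2 = (-9/7, 27/7, -3/7)
  u_3 = (18/13, 9/26, -27/26)

Orthogonality check:
  u_2 · u_1 = 0 (should be 0)
  u_3 · u_1 = 0 (should be 0)
  u_3 · u_2 = 0 (should be 0)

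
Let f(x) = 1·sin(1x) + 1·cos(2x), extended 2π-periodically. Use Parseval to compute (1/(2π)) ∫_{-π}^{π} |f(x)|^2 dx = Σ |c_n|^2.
Σ |c_n|^2 = 1

Expand |f|^2 and use orthogonality of {sin(nx), cos(mx)} on [-π, π]:
  ∫_{-π}^{π} sin(nx)^2 dx = π, ∫ cos(mx)^2 dx = π, and cross terms integrate to 0.
So ∫_{-π}^{π} f(x)^2 dx = 1^2 · π + 1^2 · π = (1 + 1)π.
Divide by 2π: (1 + 1)/2 = 1.
By Parseval, this equals Σ |c_n|^2.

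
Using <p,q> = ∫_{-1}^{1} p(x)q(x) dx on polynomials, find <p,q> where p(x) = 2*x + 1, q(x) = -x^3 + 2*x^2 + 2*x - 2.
<p,q> = -4/5

Expand the product: p(x)·q(x) = -2*x^4 + 3*x^3 + 6*x^2 - 2*x - 2.
∫_{-1}^{1} of each monomial x^k gives [2/(k+1) if k even, 0 if k odd]. Integrating term-by-term (or equivalently evaluating the antiderivative F(x) = -2*x^5/5 + 3*x^4/4 + 2*x^3 - x^2 - 2*x at the endpoints):
  F(1) − F(−1) = -13/20 − (3/20) = -4/5.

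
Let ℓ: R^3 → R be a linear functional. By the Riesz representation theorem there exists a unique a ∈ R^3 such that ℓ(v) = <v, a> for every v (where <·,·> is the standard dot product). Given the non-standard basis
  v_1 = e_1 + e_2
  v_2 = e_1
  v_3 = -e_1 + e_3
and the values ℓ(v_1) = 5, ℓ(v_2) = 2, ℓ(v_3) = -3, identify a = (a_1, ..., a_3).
a = (2, 3, -1)

Write a = (a_1, ..., a_3) in the standard basis. For each basis vector v_i, ℓ(v_i) = <v_i, a> is a linear equation in the a_j's. Collect the n equations into a matrix system V a = ℓ, where row i of V is v_i (expressed in the standard basis). Since V is invertible (lower-triangular with 1s on the diagonal, up to permutation), solve by back-substitution:
  V =
[[1, 1, 0],
 [1, 0, 0],
 [-1, 0, 1]]
  V a = (5, 2, -3)
Solving gives a = (2, 3, -1).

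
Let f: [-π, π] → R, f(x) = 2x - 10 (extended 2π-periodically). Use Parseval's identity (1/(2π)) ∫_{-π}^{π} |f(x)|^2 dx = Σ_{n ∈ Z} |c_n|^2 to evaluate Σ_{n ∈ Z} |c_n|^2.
Σ |c_n|^2 = 4π^2/3 + 100

Expand and integrate term by term over [-π, π]:
  ∫ (2x)^2 dx = 4·(2π^3/3); ∫ 2·2·(-10)·x dx = 0 (odd integrand); ∫ (-10)^2 dx = 100·2π.
So (1/(2π)) ∫_{-π}^{π} (2x - 10)^2 dx = 4π^2/3 + 100 = 4π^2/3 + 100.
Parseval ⇒ Σ |c_n|^2 = 4π^2/3 + 100.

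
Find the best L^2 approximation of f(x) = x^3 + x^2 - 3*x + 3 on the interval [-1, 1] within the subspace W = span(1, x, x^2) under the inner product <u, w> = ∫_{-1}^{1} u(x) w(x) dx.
g(x) = x^2 - 12*x/5 + 3

The best approximation g ∈ W is the orthogonal projection of f onto W. Writing g = a_0 + a_1 x + a_2 x^2, the coefficients solve the normal equations G · a = b where
  G_{ij} = <φ_i, φ_j> and b_i = <f, φ_i>, with φ_0 = 1, φ_1 = x, φ_2 = x^2.
G =
  [2, 0, 2/3]
  [0, 2/3, 0]
  [2/3, 0, 2/5],
b = (20/3, -8/5, 12/5).
Solving gives a_0 = 3, a_1 = -12/5, a_2 = 1, so
  g(x) = x^2 - 12*x/5 + 3.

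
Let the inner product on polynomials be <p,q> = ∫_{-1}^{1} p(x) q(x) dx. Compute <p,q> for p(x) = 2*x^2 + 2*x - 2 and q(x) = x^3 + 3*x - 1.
<p,q> = 112/15

Expand the product: p(x)·q(x) = 2*x^5 + 2*x^4 + 4*x^3 + 4*x^2 - 8*x + 2.
∫_{-1}^{1} of each monomial x^k gives [2/(k+1) if k even, 0 if k odd]. Integrating term-by-term (or equivalently evaluating the antiderivative F(x) = x^6/3 + 2*x^5/5 + x^4 + 4*x^3/3 - 4*x^2 + 2*x at the endpoints):
  F(1) − F(−1) = 16/15 − (-32/5) = 112/15.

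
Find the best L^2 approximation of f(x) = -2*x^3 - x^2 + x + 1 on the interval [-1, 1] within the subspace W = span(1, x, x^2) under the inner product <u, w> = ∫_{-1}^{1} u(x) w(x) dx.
g(x) = -x^2 - x/5 + 1

The best approximation g ∈ W is the orthogonal projection of f onto W. Writing g = a_0 + a_1 x + a_2 x^2, the coefficients solve the normal equations G · a = b where
  G_{ij} = <φ_i, φ_j> and b_i = <f, φ_i>, with φ_0 = 1, φ_1 = x, φ_2 = x^2.
G =
  [2, 0, 2/3]
  [0, 2/3, 0]
  [2/3, 0, 2/5],
b = (4/3, -2/15, 4/15).
Solving gives a_0 = 1, a_1 = -1/5, a_2 = -1, so
  g(x) = -x^2 - x/5 + 1.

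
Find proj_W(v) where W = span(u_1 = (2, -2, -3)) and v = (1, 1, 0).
proj_W(v) = (0, 0, 0)

Set up U = [u_1 | ... | u_1] ∈ R^(3×1). The projector onto W = col(U) is P = U (U^T U)^(-1) U^T.
Compute U^T U =
  [17],
and U^T v = (0).
Solve U^T U · c = U^T v for the coefficients: c = (0). The projection is proj_W(v) = U c.
Check: (v - proj_W(v)) · u_1 = 0  (should be 0).
Result: proj_W(v) = (0, 0, 0).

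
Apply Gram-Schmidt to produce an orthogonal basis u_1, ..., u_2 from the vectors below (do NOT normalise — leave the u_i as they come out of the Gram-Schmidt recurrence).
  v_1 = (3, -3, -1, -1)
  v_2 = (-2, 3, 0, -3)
Orthogonal basis:
  u_1 = (3, -3, -1, -1)
  u_2 = (-1/5, 6/5, -3/5, -18/5)

Apply the Gram-Schmidt recurrence
  u_1 = v_1
  u_i = v_i − Σ_{j<i} ((v_i · u_j) / (u_j · u_j)) · u_j.

Step by step this gives:
  u_1 = (3, -3, -1, -1)
  u_2 = (-1/5, 6/5, -3/5, -18/5)

Orthogonality check:
  u_2 · u_1 = 0 (should be 0)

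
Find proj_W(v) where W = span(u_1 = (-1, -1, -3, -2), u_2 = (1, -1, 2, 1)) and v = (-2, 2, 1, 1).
proj_W(v) = (-12/41, 98/41, 19/41, 31/41)

Set up U = [u_1 | ... | u_2] ∈ R^(4×2). The projector onto W = col(U) is P = U (U^T U)^(-1) U^T.
Compute U^T U =
  [15, -8]
  [-8, 7],
and U^T v = (-5, -1).
Solve U^T U · c = U^T v for the coefficients: c = (-43/41, -55/41). The projection is proj_W(v) = U c.
Check: (v - proj_W(v)) · u_1 = 0  (should be 0).
Check: (v - proj_W(v)) · u_2 = 0  (should be 0).
Result: proj_W(v) = (-12/41, 98/41, 19/41, 31/41).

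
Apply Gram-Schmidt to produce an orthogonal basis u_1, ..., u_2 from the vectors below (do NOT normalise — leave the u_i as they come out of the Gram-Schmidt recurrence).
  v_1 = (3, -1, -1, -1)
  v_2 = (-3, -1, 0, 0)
Orthogonal basis:
  u_1 = (3, -1, -1, -1)
  u_2 = (-1, -5/3, -2/3, -2/3)

Apply the Gram-Schmidt recurrence
  u_1 = v_1
  u_i = v_i − Σ_{j<i} ((v_i · u_j) / (u_j · u_j)) · u_j.

Step by step this gives:
  u_1 = (3, -1, -1, -1)
  u_2 = (-1, -5/3, -2/3, -2/3)

Orthogonality check:
  u_2 · u_1 = 0 (should be 0)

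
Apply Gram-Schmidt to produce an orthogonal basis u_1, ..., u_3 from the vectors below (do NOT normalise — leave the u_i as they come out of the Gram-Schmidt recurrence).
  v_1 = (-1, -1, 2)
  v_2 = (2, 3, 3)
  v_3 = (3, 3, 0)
Orthogonal basis:
  u_1 = (-1, -1, 2)
  u_2 = (13/6, 19/6, 8/3)
  u_3 = (54/131, -42/131, 6/131)

Apply the Gram-Schmidt recurrence
  u_1 = v_1
  u_i = v_i − Σ_{j<i} ((v_i · u_j) / (u_j · u_j)) · u_j.

Step by step this gives:
  u_1 = (-1, -1, 2)
  u_2 = (13/6, 19/6, 8/3)
  u_3 = (54/131, -42/131, 6/131)

Orthogonality check:
  u_2 · u_1 = 0 (should be 0)
  u_3 · u_1 = 0 (should be 0)
  u_3 · u_2 = 0 (should be 0)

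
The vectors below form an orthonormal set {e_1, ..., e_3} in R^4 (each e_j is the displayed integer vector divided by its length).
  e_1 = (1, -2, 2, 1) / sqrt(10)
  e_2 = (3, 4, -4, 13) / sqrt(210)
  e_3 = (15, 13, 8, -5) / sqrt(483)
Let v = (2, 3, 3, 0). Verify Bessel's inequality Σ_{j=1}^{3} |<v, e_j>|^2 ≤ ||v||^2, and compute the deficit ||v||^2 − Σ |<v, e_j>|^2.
Σ |<v, e_j>|^2 = 425/23; ||v||^2 = 22; deficit = 81/23

Write each e_j = u_j / sqrt(<u_j, u_j>) where u_j is the displayed integer vector. Then <v, e_j> = <v, u_j> / sqrt(<u_j, u_j>), so |<v, e_j>|^2 = <v, u_j>^2 / <u_j, u_j>.
Coefficients: <v, e_1> = 2/sqrt(10), <v, e_2> = 6/sqrt(210), <v, e_3> = 93/sqrt(483).
Square and sum: Σ |<v, e_j>|^2 = 425/23.
Compute ||v||^2 = v·v = 22.
Deficit = 22 − 425/23 = 81/23 ≥ 0, confirming Bessel's inequality. (The deficit equals ||v − Σ <v,e_j> e_j||^2, the squared distance from v to span{e_j}.)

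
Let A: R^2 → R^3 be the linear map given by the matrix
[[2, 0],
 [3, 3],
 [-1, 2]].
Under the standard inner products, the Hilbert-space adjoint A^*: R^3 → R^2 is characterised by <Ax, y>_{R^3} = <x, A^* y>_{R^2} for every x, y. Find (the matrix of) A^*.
A^* = A^T =
[[2, 3, -1],
 [0, 3, 2]]

For real matrices with standard dot products, the defining identity <Ax, y> = <x, A^* y> gives (Ax)^T y = x^T (A^*) y, i.e. x^T A^T y = x^T (A^*) y. Since this holds for all x, y, we must have A^* = A^T. Therefore
A^* =
[[2, 3, -1],
 [0, 3, 2]].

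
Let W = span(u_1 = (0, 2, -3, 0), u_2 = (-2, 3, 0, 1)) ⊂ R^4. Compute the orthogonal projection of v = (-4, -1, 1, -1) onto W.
proj_W(v) = (-82/73, 29/73, 141/73, 41/73)

Set up U = [u_1 | ... | u_2] ∈ R^(4×2). The projector onto W = col(U) is P = U (U^T U)^(-1) U^T.
Compute U^T U =
  [13, 6]
  [6, 14],
and U^T v = (-5, 4).
Solve U^T U · c = U^T v for the coefficients: c = (-47/73, 41/73). The projection is proj_W(v) = U c.
Check: (v - proj_W(v)) · u_1 = 0  (should be 0).
Check: (v - proj_W(v)) · u_2 = 0  (should be 0).
Result: proj_W(v) = (-82/73, 29/73, 141/73, 41/73).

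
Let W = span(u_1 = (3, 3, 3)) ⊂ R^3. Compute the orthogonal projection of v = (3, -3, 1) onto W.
proj_W(v) = (1/3, 1/3, 1/3)

Set up U = [u_1 | ... | u_1] ∈ R^(3×1). The projector onto W = col(U) is P = U (U^T U)^(-1) U^T.
Compute U^T U =
  [27],
and U^T v = (3).
Solve U^T U · c = U^T v for the coefficients: c = (1/9). The projection is proj_W(v) = U c.
Check: (v - proj_W(v)) · u_1 = 0  (should be 0).
Result: proj_W(v) = (1/3, 1/3, 1/3).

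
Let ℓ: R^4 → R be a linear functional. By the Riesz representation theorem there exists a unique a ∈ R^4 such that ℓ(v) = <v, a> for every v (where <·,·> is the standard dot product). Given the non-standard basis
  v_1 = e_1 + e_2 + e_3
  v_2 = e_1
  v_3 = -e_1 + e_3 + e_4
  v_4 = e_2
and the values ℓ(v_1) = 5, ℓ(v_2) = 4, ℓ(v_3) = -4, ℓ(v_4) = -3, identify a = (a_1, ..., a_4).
a = (4, -3, 4, -4)

Write a = (a_1, ..., a_4) in the standard basis. For each basis vector v_i, ℓ(v_i) = <v_i, a> is a linear equation in the a_j's. Collect the n equations into a matrix system V a = ℓ, where row i of V is v_i (expressed in the standard basis). Since V is invertible (lower-triangular with 1s on the diagonal, up to permutation), solve by back-substitution:
  V =
[[1, 1, 1, 0],
 [1, 0, 0, 0],
 [-1, 0, 1, 1],
 [0, 1, 0, 0]]
  V a = (5, 4, -4, -3)
Solving gives a = (4, -3, 4, -4).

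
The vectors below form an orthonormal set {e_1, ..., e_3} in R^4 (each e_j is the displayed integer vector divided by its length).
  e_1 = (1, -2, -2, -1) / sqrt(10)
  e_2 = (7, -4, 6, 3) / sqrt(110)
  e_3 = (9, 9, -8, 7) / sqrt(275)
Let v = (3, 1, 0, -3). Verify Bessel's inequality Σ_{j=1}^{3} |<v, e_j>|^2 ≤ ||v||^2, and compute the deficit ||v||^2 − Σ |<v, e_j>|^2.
Σ |<v, e_j>|^2 = 3; ||v||^2 = 19; deficit = 16

Write each e_j = u_j / sqrt(<u_j, u_j>) where u_j is the displayed integer vector. Then <v, e_j> = <v, u_j> / sqrt(<u_j, u_j>), so |<v, e_j>|^2 = <v, u_j>^2 / <u_j, u_j>.
Coefficients: <v, e_1> = 4/sqrt(10), <v, e_2> = 8/sqrt(110), <v, e_3> = 15/sqrt(275).
Square and sum: Σ |<v, e_j>|^2 = 3.
Compute ||v||^2 = v·v = 19.
Deficit = 19 − 3 = 16 ≥ 0, confirming Bessel's inequality. (The deficit equals ||v − Σ <v,e_j> e_j||^2, the squared distance from v to span{e_j}.)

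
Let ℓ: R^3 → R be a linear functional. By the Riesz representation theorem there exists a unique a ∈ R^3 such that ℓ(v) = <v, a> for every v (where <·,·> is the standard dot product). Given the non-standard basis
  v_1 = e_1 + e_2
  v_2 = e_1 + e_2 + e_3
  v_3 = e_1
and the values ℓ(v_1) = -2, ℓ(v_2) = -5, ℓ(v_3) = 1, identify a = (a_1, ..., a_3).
a = (1, -3, -3)

Write a = (a_1, ..., a_3) in the standard basis. For each basis vector v_i, ℓ(v_i) = <v_i, a> is a linear equation in the a_j's. Collect the n equations into a matrix system V a = ℓ, where row i of V is v_i (expressed in the standard basis). Since V is invertible (lower-triangular with 1s on the diagonal, up to permutation), solve by back-substitution:
  V =
[[1, 1, 0],
 [1, 1, 1],
 [1, 0, 0]]
  V a = (-2, -5, 1)
Solving gives a = (1, -3, -3).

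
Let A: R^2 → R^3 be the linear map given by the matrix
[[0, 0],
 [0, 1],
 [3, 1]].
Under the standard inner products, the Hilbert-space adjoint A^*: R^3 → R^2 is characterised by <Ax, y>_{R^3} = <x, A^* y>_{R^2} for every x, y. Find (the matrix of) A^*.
A^* = A^T =
[[0, 0, 3],
 [0, 1, 1]]

For real matrices with standard dot products, the defining identity <Ax, y> = <x, A^* y> gives (Ax)^T y = x^T (A^*) y, i.e. x^T A^T y = x^T (A^*) y. Since this holds for all x, y, we must have A^* = A^T. Therefore
A^* =
[[0, 0, 3],
 [0, 1, 1]].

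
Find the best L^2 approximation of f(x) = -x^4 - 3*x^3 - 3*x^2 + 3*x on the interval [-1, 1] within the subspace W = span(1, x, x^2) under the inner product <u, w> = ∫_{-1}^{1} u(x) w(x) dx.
g(x) = -27*x^2/7 + 6*x/5 + 3/35

The best approximation g ∈ W is the orthogonal projection of f onto W. Writing g = a_0 + a_1 x + a_2 x^2, the coefficients solve the normal equations G · a = b where
  G_{ij} = <φ_i, φ_j> and b_i = <f, φ_i>, with φ_0 = 1, φ_1 = x, φ_2 = x^2.
G =
  [2, 0, 2/3]
  [0, 2/3, 0]
  [2/3, 0, 2/5],
b = (-12/5, 4/5, -52/35).
Solving gives a_0 = 3/35, a_1 = 6/5, a_2 = -27/7, so
  g(x) = -27*x^2/7 + 6*x/5 + 3/35.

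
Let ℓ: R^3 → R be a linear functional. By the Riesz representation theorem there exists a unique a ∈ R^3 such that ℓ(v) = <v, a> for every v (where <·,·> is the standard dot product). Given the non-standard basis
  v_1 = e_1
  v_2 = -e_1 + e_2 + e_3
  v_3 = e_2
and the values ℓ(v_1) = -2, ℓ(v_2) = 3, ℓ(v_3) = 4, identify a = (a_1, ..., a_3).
a = (-2, 4, -3)

Write a = (a_1, ..., a_3) in the standard basis. For each basis vector v_i, ℓ(v_i) = <v_i, a> is a linear equation in the a_j's. Collect the n equations into a matrix system V a = ℓ, where row i of V is v_i (expressed in the standard basis). Since V is invertible (lower-triangular with 1s on the diagonal, up to permutation), solve by back-substitution:
  V =
[[1, 0, 0],
 [-1, 1, 1],
 [0, 1, 0]]
  V a = (-2, 3, 4)
Solving gives a = (-2, 4, -3).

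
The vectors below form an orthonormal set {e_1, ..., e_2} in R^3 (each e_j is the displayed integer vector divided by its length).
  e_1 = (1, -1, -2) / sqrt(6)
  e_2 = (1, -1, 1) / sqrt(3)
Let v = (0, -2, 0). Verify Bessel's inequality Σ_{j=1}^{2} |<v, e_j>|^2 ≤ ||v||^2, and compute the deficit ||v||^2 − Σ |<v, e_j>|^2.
Σ |<v, e_j>|^2 = 2; ||v||^2 = 4; deficit = 2

Write each e_j = u_j / sqrt(<u_j, u_j>) where u_j is the displayed integer vector. Then <v, e_j> = <v, u_j> / sqrt(<u_j, u_j>), so |<v, e_j>|^2 = <v, u_j>^2 / <u_j, u_j>.
Coefficients: <v, e_1> = 2/sqrt(6), <v, e_2> = 2/sqrt(3).
Square and sum: Σ |<v, e_j>|^2 = 2.
Compute ||v||^2 = v·v = 4.
Deficit = 4 − 2 = 2 ≥ 0, confirming Bessel's inequality. (The deficit equals ||v − Σ <v,e_j> e_j||^2, the squared distance from v to span{e_j}.)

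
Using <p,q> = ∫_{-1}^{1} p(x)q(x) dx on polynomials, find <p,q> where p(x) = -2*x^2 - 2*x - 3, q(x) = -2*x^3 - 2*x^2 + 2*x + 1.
<p,q> = -14/5

Expand the product: p(x)·q(x) = 4*x^5 + 8*x^4 + 6*x^3 - 8*x - 3.
∫_{-1}^{1} of each monomial x^k gives [2/(k+1) if k even, 0 if k odd]. Integrating term-by-term (or equivalently evaluating the antiderivative F(x) = 2*x^6/3 + 8*x^5/5 + 3*x^4/2 - 4*x^2 - 3*x at the endpoints):
  F(1) − F(−1) = -97/30 − (-13/30) = -14/5.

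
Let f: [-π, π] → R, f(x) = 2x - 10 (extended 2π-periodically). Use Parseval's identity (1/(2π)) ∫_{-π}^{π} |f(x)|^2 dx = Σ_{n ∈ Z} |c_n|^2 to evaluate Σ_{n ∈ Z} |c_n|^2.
Σ |c_n|^2 = 4π^2/3 + 100

Expand and integrate term by term over [-π, π]:
  ∫ (2x)^2 dx = 4·(2π^3/3); ∫ 2·2·(-10)·x dx = 0 (odd integrand); ∫ (-10)^2 dx = 100·2π.
So (1/(2π)) ∫_{-π}^{π} (2x - 10)^2 dx = 4π^2/3 + 100 = 4π^2/3 + 100.
Parseval ⇒ Σ |c_n|^2 = 4π^2/3 + 100.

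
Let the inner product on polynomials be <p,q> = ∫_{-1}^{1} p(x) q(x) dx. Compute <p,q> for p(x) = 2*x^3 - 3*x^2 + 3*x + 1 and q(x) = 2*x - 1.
<p,q> = 28/5

Expand the product: p(x)·q(x) = 4*x^4 - 8*x^3 + 9*x^2 - x - 1.
∫_{-1}^{1} of each monomial x^k gives [2/(k+1) if k even, 0 if k odd]. Integrating term-by-term (or equivalently evaluating the antiderivative F(x) = 4*x^5/5 - 2*x^4 + 3*x^3 - x^2/2 - x at the endpoints):
  F(1) − F(−1) = 3/10 − (-53/10) = 28/5.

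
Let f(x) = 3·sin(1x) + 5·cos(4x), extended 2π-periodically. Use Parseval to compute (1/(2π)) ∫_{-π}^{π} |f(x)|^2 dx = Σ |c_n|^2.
Σ |c_n|^2 = 17

Expand |f|^2 and use orthogonality of {sin(nx), cos(mx)} on [-π, π]:
  ∫_{-π}^{π} sin(nx)^2 dx = π, ∫ cos(mx)^2 dx = π, and cross terms integrate to 0.
So ∫_{-π}^{π} f(x)^2 dx = 3^2 · π + 5^2 · π = (9 + 25)π.
Divide by 2π: (9 + 25)/2 = 17.
By Parseval, this equals Σ |c_n|^2.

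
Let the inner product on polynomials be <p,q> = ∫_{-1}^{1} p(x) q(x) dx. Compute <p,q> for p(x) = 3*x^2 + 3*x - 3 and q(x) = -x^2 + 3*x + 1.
<p,q> = 14/5

Expand the product: p(x)·q(x) = -3*x^4 + 6*x^3 + 15*x^2 - 6*x - 3.
∫_{-1}^{1} of each monomial x^k gives [2/(k+1) if k even, 0 if k odd]. Integrating term-by-term (or equivalently evaluating the antiderivative F(x) = -3*x^5/5 + 3*x^4/2 + 5*x^3 - 3*x^2 - 3*x at the endpoints):
  F(1) − F(−1) = -1/10 − (-29/10) = 14/5.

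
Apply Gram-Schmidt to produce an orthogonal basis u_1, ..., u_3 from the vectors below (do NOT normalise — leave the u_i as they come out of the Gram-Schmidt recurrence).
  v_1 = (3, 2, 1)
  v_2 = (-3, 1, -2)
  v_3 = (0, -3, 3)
Orthogonal basis:
  u_1 = (3, 2, 1)
  u_2 = (-15/14, 16/7, -19/14)
  u_3 = (-18/23, 54/115, 162/115)

Apply the Gram-Schmidt recurrence
  u_1 = v_1
  u_i = v_i − Σ_{j<i} ((v_i · u_j) / (u_j · u_j)) · u_j.

Step by step this gives:
  u_1 = (3, 2, 1)
  u_2 = (-15/14, 16/7, -19/14)
  u_3 = (-18/23, 54/115, 162/115)

Orthogonality check:
  u_2 · u_1 = 0 (should be 0)
  u_3 · u_1 = 0 (should be 0)
  u_3 · u_2 = 0 (should be 0)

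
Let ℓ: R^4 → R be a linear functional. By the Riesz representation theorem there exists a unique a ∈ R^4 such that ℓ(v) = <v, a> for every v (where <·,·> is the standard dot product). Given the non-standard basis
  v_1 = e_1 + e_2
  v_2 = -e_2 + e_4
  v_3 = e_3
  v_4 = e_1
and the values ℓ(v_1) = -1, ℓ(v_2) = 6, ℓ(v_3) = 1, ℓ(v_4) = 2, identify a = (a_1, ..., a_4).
a = (2, -3, 1, 3)

Write a = (a_1, ..., a_4) in the standard basis. For each basis vector v_i, ℓ(v_i) = <v_i, a> is a linear equation in the a_j's. Collect the n equations into a matrix system V a = ℓ, where row i of V is v_i (expressed in the standard basis). Since V is invertible (lower-triangular with 1s on the diagonal, up to permutation), solve by back-substitution:
  V =
[[1, 1, 0, 0],
 [0, -1, 0, 1],
 [0, 0, 1, 0],
 [1, 0, 0, 0]]
  V a = (-1, 6, 1, 2)
Solving gives a = (2, -3, 1, 3).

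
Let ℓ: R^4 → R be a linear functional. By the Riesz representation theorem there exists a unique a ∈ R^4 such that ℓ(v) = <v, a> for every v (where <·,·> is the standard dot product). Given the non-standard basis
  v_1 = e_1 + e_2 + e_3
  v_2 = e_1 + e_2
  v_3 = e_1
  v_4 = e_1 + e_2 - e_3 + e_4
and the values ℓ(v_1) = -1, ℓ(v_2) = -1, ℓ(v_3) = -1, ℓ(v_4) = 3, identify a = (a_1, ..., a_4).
a = (-1, 0, 0, 4)

Write a = (a_1, ..., a_4) in the standard basis. For each basis vector v_i, ℓ(v_i) = <v_i, a> is a linear equation in the a_j's. Collect the n equations into a matrix system V a = ℓ, where row i of V is v_i (expressed in the standard basis). Since V is invertible (lower-triangular with 1s on the diagonal, up to permutation), solve by back-substitution:
  V =
[[1, 1, 1, 0],
 [1, 1, 0, 0],
 [1, 0, 0, 0],
 [1, 1, -1, 1]]
  V a = (-1, -1, -1, 3)
Solving gives a = (-1, 0, 0, 4).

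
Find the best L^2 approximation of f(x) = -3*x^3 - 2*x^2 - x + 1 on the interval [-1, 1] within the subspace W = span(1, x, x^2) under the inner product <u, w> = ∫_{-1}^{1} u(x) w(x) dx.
g(x) = -2*x^2 - 14*x/5 + 1

The best approximation g ∈ W is the orthogonal projection of f onto W. Writing g = a_0 + a_1 x + a_2 x^2, the coefficients solve the normal equations G · a = b where
  G_{ij} = <φ_i, φ_j> and b_i = <f, φ_i>, with φ_0 = 1, φ_1 = x, φ_2 = x^2.
G =
  [2, 0, 2/3]
  [0, 2/3, 0]
  [2/3, 0, 2/5],
b = (2/3, -28/15, -2/15).
Solving gives a_0 = 1, a_1 = -14/5, a_2 = -2, so
  g(x) = -2*x^2 - 14*x/5 + 1.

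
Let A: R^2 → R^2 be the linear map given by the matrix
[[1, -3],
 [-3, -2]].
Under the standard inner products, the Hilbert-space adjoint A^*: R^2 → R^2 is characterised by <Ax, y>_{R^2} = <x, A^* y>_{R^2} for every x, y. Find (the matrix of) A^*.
A^* = A^T =
[[1, -3],
 [-3, -2]]

For real matrices with standard dot products, the defining identity <Ax, y> = <x, A^* y> gives (Ax)^T y = x^T (A^*) y, i.e. x^T A^T y = x^T (A^*) y. Since this holds for all x, y, we must have A^* = A^T. Therefore
A^* =
[[1, -3],
 [-3, -2]].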